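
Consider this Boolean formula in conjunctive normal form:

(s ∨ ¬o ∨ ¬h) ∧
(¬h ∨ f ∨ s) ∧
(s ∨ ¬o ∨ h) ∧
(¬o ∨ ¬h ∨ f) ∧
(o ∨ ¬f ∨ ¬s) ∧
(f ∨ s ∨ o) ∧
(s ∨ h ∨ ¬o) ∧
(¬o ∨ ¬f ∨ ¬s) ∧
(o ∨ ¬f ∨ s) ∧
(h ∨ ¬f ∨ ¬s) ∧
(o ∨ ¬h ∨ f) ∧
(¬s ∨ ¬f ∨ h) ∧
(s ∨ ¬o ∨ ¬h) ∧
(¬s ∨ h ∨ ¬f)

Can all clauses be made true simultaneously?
Yes

Yes, the formula is satisfiable.

One satisfying assignment is: f=False, s=True, h=False, o=False

Verification: With this assignment, all 14 clauses evaluate to true.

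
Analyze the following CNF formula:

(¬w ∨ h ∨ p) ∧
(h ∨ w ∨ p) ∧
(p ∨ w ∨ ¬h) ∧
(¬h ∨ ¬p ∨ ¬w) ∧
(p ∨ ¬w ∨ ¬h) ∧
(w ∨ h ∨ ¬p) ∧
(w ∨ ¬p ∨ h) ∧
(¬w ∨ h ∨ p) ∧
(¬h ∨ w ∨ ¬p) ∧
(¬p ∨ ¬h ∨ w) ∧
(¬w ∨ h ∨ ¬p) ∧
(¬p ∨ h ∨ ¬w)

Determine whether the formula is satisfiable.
No

No, the formula is not satisfiable.

No assignment of truth values to the variables can make all 12 clauses true simultaneously.

The formula is UNSAT (unsatisfiable).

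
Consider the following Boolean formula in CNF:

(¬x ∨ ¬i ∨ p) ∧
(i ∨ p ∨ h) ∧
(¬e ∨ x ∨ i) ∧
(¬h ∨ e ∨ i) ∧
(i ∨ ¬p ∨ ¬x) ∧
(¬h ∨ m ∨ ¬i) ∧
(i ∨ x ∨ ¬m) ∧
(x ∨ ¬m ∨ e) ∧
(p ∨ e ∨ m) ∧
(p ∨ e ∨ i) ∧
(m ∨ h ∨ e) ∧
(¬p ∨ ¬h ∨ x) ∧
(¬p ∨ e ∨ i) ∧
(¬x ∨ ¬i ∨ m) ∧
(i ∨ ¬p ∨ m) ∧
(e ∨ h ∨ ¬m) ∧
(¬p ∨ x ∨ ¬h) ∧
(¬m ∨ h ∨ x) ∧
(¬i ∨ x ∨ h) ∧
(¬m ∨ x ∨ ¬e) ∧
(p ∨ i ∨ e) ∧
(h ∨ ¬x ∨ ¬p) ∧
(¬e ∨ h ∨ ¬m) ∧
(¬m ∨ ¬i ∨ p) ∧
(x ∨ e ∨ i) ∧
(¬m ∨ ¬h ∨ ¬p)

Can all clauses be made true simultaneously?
Yes

Yes, the formula is satisfiable.

One satisfying assignment is: e=True, i=False, h=True, p=False, m=False, x=True

Verification: With this assignment, all 26 clauses evaluate to true.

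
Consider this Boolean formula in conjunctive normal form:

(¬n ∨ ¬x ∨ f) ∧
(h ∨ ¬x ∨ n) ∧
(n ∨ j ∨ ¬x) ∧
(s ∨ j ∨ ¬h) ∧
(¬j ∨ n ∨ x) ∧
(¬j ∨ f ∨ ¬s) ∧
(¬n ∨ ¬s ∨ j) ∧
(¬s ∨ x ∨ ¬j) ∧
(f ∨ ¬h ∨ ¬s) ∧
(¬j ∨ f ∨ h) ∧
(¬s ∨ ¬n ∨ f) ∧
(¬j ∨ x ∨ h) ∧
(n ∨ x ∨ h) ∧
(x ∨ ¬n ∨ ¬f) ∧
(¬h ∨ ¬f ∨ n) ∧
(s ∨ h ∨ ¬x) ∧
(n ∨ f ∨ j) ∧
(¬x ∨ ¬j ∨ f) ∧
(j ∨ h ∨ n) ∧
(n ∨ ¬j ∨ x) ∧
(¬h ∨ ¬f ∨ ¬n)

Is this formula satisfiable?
Yes

Yes, the formula is satisfiable.

One satisfying assignment is: s=False, h=False, x=False, j=False, f=False, n=True

Verification: With this assignment, all 21 clauses evaluate to true.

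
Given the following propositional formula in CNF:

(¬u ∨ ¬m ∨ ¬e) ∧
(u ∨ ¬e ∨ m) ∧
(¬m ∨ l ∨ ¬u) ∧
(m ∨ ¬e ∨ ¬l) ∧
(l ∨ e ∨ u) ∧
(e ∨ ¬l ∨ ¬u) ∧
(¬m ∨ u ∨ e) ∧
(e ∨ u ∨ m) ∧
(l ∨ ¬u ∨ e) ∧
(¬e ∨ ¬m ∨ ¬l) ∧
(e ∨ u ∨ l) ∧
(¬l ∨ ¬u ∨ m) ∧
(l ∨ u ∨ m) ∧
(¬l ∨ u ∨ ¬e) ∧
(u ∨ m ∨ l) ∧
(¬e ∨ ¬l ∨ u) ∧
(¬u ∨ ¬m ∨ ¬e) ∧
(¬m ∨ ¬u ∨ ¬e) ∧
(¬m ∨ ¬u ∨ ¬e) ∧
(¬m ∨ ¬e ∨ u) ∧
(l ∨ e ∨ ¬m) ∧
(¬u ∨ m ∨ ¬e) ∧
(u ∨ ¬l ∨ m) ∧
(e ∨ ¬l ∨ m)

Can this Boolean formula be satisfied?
No

No, the formula is not satisfiable.

No assignment of truth values to the variables can make all 24 clauses true simultaneously.

The formula is UNSAT (unsatisfiable).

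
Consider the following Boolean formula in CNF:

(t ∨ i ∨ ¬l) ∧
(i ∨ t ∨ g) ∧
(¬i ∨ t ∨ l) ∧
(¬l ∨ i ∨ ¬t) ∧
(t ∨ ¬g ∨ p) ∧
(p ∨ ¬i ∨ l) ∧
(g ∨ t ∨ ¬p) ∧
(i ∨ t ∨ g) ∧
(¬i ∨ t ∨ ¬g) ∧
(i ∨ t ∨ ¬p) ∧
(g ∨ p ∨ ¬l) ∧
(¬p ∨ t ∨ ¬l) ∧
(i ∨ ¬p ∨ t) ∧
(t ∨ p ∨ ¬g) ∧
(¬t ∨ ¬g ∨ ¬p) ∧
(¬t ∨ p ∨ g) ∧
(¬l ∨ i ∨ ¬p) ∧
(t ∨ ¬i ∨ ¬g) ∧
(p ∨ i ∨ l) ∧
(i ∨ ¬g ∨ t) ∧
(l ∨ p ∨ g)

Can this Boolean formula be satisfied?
Yes

Yes, the formula is satisfiable.

One satisfying assignment is: l=False, g=False, t=True, p=True, i=False

Verification: With this assignment, all 21 clauses evaluate to true.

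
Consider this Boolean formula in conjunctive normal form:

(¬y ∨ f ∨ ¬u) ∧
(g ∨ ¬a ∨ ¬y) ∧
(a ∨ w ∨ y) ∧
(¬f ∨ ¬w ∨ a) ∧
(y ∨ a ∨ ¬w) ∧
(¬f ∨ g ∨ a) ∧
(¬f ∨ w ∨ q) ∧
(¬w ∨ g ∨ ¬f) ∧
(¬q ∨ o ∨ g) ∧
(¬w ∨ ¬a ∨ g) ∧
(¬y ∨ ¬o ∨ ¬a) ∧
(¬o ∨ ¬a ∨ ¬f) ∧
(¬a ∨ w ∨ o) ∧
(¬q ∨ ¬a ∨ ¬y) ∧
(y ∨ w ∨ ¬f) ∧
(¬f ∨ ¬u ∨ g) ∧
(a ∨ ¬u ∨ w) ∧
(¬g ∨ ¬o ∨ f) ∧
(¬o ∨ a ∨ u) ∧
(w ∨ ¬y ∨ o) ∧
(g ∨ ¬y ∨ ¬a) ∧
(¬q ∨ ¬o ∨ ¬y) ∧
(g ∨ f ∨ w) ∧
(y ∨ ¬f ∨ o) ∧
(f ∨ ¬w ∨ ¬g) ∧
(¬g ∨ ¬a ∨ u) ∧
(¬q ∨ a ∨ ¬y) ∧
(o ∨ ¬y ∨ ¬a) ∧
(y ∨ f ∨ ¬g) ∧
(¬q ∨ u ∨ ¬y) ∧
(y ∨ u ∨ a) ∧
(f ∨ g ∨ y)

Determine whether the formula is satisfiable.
Yes

Yes, the formula is satisfiable.

One satisfying assignment is: q=False, y=True, g=False, o=False, w=True, u=False, a=False, f=False

Verification: With this assignment, all 32 clauses evaluate to true.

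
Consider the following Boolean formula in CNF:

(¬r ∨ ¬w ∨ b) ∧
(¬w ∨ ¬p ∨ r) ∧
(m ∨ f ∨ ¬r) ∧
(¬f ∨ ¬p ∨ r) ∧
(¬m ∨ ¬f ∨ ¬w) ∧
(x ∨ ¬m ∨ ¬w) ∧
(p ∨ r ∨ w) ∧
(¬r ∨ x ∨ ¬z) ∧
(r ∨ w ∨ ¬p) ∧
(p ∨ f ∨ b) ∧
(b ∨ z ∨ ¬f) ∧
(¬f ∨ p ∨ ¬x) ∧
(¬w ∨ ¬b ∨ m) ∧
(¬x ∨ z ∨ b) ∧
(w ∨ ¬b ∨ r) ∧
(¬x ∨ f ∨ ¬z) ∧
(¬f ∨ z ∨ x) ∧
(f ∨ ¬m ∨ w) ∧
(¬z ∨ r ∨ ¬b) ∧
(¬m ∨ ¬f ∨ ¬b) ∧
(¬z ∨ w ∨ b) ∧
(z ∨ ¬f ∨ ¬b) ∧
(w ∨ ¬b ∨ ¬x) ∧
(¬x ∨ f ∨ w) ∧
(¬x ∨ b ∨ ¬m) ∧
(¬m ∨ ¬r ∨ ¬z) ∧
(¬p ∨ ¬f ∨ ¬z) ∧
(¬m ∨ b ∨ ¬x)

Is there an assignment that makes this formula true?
Yes

Yes, the formula is satisfiable.

One satisfying assignment is: b=True, x=True, r=True, w=True, f=False, z=False, p=True, m=True

Verification: With this assignment, all 28 clauses evaluate to true.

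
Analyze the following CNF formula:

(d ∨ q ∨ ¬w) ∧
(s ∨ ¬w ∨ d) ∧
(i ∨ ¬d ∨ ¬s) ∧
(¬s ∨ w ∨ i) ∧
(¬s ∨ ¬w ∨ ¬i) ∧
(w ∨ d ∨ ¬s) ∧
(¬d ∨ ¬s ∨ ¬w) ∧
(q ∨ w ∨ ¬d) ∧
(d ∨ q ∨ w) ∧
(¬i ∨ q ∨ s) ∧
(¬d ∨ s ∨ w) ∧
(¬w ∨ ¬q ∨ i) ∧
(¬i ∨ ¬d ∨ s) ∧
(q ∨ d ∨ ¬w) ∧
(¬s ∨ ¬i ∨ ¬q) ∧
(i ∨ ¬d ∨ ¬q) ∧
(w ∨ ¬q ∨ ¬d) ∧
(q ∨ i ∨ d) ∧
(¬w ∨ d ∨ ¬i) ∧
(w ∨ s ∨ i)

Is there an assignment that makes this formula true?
Yes

Yes, the formula is satisfiable.

One satisfying assignment is: i=True, q=True, s=False, w=False, d=False

Verification: With this assignment, all 20 clauses evaluate to true.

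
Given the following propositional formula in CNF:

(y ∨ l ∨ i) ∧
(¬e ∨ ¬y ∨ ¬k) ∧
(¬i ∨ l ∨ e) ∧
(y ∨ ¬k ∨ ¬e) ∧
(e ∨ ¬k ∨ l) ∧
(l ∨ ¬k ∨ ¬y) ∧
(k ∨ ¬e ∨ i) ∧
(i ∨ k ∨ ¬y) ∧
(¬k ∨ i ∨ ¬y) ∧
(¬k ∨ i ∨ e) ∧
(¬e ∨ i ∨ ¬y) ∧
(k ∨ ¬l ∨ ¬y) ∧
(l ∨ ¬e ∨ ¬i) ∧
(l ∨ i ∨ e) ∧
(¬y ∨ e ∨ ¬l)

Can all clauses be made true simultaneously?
Yes

Yes, the formula is satisfiable.

One satisfying assignment is: l=True, k=False, i=False, e=False, y=False

Verification: With this assignment, all 15 clauses evaluate to true.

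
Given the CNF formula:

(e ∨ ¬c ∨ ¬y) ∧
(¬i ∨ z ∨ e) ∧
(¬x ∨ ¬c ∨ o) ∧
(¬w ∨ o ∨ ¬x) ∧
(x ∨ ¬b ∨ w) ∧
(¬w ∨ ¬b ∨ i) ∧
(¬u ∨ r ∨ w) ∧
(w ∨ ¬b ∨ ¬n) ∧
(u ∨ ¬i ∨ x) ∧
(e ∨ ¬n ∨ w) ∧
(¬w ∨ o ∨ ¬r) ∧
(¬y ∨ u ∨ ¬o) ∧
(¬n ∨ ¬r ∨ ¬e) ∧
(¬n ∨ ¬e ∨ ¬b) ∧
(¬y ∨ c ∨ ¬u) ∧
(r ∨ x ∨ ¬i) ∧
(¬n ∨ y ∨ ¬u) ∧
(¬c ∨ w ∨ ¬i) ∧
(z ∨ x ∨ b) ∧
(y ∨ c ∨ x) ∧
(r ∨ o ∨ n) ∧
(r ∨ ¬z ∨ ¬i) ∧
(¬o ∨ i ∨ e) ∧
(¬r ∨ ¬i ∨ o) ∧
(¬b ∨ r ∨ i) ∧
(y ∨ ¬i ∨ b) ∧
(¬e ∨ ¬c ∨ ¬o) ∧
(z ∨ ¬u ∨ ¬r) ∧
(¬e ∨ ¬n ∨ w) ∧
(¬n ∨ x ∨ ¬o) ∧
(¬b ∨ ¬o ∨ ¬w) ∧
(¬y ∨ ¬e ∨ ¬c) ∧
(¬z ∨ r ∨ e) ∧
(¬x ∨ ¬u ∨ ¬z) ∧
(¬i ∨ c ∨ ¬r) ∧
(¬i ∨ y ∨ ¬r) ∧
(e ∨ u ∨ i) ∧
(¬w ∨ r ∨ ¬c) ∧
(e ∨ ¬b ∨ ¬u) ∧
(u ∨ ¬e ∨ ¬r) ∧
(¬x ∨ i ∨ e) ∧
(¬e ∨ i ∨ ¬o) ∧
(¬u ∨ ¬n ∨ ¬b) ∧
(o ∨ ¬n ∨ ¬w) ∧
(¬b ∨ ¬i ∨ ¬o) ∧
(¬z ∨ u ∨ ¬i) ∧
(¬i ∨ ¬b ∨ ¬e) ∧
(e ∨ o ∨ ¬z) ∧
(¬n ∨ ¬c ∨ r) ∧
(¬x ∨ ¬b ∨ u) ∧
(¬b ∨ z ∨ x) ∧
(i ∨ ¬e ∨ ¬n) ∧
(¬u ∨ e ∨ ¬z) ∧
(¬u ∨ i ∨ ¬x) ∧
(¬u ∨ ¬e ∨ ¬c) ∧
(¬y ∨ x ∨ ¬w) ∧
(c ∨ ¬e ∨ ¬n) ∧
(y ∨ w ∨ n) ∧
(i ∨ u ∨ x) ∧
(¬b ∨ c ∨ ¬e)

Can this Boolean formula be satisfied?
No

No, the formula is not satisfiable.

No assignment of truth values to the variables can make all 60 clauses true simultaneously.

The formula is UNSAT (unsatisfiable).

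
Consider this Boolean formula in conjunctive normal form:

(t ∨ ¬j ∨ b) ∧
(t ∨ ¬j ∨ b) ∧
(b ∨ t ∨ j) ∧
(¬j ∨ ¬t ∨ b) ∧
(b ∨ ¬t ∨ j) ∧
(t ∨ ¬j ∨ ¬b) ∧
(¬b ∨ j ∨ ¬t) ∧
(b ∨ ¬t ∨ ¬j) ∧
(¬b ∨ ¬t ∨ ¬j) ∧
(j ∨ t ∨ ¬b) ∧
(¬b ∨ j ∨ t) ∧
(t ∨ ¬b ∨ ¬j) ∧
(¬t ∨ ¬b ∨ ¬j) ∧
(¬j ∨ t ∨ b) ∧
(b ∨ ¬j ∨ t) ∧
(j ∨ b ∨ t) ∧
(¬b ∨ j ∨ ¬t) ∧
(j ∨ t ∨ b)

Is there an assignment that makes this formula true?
No

No, the formula is not satisfiable.

No assignment of truth values to the variables can make all 18 clauses true simultaneously.

The formula is UNSAT (unsatisfiable).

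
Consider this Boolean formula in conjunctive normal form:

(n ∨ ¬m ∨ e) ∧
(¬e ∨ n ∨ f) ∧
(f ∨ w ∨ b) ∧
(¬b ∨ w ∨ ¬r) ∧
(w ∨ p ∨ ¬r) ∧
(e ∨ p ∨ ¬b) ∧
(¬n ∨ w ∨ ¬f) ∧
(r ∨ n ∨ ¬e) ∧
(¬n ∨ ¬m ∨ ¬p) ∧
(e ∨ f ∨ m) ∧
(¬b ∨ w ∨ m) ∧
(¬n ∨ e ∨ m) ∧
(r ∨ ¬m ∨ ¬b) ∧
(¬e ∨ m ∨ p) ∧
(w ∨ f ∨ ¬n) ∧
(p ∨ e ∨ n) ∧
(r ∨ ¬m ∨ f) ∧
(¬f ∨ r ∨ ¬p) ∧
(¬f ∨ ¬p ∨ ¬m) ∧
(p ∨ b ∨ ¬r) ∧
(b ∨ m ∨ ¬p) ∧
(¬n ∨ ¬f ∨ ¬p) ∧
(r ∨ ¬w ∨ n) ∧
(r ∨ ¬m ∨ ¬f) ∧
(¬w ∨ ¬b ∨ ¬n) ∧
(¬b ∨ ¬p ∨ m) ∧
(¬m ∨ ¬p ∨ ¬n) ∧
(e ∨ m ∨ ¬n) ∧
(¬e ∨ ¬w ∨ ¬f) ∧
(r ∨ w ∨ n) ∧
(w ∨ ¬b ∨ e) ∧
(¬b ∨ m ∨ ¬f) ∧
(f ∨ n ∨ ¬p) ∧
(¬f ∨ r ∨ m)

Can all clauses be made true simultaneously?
No

No, the formula is not satisfiable.

No assignment of truth values to the variables can make all 34 clauses true simultaneously.

The formula is UNSAT (unsatisfiable).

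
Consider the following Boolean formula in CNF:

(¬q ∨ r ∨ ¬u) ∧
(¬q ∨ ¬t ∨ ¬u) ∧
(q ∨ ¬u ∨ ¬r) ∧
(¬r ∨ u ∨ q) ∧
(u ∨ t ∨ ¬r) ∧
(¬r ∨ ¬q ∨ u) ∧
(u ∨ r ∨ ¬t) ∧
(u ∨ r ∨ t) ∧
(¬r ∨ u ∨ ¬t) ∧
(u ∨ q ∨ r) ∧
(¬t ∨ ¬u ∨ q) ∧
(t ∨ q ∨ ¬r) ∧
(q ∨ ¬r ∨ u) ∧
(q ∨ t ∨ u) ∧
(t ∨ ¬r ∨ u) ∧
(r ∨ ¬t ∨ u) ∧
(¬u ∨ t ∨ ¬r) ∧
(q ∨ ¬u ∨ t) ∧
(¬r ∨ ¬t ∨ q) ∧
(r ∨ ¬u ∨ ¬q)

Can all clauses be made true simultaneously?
No

No, the formula is not satisfiable.

No assignment of truth values to the variables can make all 20 clauses true simultaneously.

The formula is UNSAT (unsatisfiable).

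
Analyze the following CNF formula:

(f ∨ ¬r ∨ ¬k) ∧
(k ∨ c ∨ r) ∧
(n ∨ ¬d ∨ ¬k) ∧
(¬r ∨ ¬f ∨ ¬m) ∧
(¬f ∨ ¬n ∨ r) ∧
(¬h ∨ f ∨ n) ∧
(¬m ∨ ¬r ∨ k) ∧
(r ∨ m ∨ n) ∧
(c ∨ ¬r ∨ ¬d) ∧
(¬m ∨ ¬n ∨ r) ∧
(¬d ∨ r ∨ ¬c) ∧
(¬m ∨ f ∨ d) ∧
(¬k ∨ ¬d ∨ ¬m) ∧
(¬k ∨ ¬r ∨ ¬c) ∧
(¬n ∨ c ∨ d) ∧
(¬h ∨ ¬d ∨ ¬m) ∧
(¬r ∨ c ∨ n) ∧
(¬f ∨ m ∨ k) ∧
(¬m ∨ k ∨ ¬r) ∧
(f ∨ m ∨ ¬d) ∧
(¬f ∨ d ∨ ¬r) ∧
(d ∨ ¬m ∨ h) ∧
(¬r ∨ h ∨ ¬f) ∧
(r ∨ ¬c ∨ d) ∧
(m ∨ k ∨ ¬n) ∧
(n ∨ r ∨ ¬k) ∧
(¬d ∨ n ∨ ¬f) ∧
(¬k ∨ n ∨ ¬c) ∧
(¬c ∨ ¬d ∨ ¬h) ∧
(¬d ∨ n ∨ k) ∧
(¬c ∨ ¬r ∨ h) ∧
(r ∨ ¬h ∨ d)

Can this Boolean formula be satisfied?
No

No, the formula is not satisfiable.

No assignment of truth values to the variables can make all 32 clauses true simultaneously.

The formula is UNSAT (unsatisfiable).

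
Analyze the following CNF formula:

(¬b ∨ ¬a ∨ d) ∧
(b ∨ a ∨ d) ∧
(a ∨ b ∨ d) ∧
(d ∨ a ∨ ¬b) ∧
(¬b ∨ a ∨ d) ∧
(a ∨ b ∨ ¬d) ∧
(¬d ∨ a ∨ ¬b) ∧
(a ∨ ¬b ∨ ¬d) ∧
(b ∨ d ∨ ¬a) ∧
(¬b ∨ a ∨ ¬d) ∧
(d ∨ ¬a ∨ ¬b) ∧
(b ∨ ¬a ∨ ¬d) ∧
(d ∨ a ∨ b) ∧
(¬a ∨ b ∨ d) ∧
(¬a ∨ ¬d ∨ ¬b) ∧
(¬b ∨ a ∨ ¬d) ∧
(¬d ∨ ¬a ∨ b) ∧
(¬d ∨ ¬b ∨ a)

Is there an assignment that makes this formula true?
No

No, the formula is not satisfiable.

No assignment of truth values to the variables can make all 18 clauses true simultaneously.

The formula is UNSAT (unsatisfiable).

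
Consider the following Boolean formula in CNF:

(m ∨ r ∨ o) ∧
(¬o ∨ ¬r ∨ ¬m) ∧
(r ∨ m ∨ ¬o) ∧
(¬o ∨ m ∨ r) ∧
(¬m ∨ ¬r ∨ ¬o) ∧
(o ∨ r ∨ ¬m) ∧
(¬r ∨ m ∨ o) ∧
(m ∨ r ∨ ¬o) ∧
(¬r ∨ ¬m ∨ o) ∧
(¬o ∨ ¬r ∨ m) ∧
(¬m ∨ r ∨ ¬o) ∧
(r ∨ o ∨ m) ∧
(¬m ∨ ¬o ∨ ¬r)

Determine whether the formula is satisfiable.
No

No, the formula is not satisfiable.

No assignment of truth values to the variables can make all 13 clauses true simultaneously.

The formula is UNSAT (unsatisfiable).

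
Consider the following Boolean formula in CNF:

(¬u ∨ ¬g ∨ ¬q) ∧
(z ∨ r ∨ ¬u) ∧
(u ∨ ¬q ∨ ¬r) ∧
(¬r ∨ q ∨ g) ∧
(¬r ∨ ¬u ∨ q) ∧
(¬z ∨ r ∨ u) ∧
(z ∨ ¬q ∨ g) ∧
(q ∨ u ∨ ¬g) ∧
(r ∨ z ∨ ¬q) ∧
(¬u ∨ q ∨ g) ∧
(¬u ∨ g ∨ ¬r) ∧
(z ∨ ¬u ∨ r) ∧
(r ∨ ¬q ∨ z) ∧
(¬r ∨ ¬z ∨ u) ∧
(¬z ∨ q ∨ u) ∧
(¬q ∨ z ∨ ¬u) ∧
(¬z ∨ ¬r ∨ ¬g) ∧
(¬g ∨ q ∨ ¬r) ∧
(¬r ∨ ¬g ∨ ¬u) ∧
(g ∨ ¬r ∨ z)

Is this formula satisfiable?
Yes

Yes, the formula is satisfiable.

One satisfying assignment is: q=False, u=False, g=False, r=False, z=False

Verification: With this assignment, all 20 clauses evaluate to true.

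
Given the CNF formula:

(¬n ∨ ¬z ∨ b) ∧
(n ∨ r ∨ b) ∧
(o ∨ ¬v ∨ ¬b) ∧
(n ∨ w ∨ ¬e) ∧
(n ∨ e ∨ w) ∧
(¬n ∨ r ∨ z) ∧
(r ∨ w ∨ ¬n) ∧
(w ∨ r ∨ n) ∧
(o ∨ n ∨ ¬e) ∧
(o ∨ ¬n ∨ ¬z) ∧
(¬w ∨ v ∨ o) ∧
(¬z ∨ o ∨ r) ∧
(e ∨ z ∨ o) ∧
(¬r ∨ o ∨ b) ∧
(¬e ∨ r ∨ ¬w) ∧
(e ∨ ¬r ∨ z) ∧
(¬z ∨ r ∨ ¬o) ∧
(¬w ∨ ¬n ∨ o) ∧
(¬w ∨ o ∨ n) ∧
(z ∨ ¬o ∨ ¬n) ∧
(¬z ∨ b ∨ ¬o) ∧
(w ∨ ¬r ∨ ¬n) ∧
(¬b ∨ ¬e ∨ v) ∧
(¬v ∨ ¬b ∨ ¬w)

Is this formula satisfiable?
Yes

Yes, the formula is satisfiable.

One satisfying assignment is: n=False, z=False, w=True, b=True, v=False, e=False, o=True, r=False

Verification: With this assignment, all 24 clauses evaluate to true.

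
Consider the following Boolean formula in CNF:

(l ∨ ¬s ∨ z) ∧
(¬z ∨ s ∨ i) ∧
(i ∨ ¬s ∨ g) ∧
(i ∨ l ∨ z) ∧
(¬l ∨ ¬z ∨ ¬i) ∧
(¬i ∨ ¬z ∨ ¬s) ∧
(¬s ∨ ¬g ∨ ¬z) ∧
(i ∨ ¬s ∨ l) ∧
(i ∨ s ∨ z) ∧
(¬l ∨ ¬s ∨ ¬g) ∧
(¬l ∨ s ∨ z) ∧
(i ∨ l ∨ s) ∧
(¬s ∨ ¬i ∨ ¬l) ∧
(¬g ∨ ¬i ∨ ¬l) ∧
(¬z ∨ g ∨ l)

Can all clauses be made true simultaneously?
Yes

Yes, the formula is satisfiable.

One satisfying assignment is: z=False, i=True, s=False, g=False, l=False

Verification: With this assignment, all 15 clauses evaluate to true.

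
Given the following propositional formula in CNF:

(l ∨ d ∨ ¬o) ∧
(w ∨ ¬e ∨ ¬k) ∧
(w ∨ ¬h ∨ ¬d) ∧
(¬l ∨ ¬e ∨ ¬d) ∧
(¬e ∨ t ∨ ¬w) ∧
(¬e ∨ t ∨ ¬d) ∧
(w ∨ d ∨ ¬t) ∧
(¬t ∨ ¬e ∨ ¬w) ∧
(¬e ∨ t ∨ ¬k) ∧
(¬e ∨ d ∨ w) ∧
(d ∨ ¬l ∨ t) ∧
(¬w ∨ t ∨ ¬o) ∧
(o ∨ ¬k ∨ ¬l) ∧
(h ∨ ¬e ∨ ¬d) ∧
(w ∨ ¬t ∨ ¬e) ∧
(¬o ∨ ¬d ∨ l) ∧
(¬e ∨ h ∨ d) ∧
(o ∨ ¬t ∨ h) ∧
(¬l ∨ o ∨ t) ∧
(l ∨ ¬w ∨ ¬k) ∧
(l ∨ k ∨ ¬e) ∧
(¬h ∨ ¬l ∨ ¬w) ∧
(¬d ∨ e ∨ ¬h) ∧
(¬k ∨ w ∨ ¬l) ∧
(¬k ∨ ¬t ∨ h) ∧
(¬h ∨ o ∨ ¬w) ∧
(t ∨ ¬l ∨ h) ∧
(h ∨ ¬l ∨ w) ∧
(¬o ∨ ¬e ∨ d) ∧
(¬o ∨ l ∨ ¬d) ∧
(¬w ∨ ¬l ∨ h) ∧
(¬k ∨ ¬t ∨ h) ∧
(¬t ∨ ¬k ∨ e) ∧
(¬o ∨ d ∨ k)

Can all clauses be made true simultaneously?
Yes

Yes, the formula is satisfiable.

One satisfying assignment is: d=False, w=False, l=False, t=False, e=False, h=False, o=False, k=False

Verification: With this assignment, all 34 clauses evaluate to true.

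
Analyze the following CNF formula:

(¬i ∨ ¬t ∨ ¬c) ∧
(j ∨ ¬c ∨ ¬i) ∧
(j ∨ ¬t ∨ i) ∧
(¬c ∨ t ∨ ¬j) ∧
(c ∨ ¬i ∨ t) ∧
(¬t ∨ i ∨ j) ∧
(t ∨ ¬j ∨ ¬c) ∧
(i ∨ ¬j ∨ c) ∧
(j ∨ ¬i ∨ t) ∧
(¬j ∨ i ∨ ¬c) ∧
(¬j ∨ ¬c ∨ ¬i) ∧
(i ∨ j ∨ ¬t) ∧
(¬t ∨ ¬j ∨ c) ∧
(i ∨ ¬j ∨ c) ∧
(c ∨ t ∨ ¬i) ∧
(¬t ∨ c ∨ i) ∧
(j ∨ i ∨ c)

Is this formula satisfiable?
Yes

Yes, the formula is satisfiable.

One satisfying assignment is: c=False, t=True, j=False, i=True

Verification: With this assignment, all 17 clauses evaluate to true.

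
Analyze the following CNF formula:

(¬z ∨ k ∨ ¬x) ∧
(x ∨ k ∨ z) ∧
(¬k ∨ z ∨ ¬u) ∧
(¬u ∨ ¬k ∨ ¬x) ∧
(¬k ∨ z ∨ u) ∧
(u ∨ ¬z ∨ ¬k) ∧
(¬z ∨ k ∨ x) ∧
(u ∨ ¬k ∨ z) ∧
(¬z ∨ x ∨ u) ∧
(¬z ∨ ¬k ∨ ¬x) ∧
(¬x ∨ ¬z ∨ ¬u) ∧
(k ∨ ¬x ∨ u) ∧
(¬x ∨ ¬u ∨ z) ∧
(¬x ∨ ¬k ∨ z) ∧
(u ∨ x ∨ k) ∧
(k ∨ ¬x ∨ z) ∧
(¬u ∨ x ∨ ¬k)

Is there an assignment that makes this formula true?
No

No, the formula is not satisfiable.

No assignment of truth values to the variables can make all 17 clauses true simultaneously.

The formula is UNSAT (unsatisfiable).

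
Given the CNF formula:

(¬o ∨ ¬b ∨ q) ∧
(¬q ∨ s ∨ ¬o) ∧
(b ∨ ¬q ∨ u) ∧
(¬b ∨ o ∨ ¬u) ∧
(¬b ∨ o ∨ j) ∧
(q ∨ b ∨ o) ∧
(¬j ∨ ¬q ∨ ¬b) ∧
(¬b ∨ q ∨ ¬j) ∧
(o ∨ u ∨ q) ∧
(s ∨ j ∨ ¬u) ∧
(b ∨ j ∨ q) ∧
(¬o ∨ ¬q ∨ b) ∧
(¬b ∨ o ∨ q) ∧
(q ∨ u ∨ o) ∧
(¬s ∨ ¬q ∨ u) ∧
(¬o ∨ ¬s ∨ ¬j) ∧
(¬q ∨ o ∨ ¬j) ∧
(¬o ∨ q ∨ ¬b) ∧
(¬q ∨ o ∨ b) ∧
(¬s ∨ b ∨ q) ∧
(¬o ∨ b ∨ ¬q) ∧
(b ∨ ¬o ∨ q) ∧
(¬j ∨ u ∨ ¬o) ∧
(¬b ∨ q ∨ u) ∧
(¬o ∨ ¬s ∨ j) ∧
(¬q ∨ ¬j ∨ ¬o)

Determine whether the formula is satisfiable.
No

No, the formula is not satisfiable.

No assignment of truth values to the variables can make all 26 clauses true simultaneously.

The formula is UNSAT (unsatisfiable).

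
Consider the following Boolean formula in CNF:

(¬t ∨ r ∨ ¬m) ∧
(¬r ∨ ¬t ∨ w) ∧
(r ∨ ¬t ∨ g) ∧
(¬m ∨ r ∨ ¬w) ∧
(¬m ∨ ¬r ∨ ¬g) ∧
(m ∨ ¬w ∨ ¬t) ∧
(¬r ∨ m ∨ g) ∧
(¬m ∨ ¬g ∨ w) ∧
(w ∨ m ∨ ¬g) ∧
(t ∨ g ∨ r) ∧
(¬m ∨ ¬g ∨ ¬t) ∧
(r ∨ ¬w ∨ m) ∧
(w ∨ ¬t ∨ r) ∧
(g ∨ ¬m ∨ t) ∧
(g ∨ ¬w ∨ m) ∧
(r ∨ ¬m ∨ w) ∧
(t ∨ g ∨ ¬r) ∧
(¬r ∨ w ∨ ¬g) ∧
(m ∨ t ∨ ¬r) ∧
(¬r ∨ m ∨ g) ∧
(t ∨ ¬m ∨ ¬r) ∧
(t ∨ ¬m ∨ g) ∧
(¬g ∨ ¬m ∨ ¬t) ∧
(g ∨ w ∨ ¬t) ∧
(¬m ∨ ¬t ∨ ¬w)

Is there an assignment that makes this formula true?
No

No, the formula is not satisfiable.

No assignment of truth values to the variables can make all 25 clauses true simultaneously.

The formula is UNSAT (unsatisfiable).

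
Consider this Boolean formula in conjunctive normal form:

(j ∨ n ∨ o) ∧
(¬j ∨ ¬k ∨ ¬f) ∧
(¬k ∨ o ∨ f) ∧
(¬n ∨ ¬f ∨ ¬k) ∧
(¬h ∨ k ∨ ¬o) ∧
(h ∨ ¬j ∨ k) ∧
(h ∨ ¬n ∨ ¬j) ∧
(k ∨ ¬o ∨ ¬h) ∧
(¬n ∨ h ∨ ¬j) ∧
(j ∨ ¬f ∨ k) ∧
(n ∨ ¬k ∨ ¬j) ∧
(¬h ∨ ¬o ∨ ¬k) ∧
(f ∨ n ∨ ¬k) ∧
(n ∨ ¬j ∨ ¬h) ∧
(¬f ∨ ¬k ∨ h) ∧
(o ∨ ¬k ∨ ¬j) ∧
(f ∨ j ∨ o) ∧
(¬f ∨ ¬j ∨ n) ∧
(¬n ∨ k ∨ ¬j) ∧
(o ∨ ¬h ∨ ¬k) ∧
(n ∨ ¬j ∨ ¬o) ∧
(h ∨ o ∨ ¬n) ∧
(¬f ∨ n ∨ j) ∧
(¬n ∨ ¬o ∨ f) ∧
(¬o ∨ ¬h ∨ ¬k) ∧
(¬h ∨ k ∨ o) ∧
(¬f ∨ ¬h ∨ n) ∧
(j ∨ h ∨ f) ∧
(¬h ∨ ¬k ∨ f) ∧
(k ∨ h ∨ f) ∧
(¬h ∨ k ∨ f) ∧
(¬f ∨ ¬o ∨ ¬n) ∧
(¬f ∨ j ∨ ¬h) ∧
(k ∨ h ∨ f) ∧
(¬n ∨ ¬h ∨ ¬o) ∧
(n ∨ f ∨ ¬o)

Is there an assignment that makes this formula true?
No

No, the formula is not satisfiable.

No assignment of truth values to the variables can make all 36 clauses true simultaneously.

The formula is UNSAT (unsatisfiable).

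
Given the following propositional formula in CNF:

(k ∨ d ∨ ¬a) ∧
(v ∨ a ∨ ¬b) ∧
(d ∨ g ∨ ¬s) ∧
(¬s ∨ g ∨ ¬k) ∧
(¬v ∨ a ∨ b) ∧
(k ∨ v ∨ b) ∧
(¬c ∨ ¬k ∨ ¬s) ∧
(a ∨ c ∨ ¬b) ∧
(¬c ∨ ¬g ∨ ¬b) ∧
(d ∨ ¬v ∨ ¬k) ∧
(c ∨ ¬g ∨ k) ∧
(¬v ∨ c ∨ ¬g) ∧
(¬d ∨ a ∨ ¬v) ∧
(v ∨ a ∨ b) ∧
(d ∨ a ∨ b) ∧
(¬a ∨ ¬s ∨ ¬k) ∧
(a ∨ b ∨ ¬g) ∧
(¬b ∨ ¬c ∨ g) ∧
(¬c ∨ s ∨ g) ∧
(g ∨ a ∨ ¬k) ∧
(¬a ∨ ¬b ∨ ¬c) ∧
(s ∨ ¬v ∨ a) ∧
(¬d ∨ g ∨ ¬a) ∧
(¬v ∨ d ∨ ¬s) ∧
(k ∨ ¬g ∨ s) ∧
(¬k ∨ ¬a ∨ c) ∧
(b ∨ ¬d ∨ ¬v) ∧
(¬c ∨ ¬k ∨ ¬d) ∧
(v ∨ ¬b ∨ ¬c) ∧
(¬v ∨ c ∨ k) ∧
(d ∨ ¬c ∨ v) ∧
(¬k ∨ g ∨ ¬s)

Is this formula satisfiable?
No

No, the formula is not satisfiable.

No assignment of truth values to the variables can make all 32 clauses true simultaneously.

The formula is UNSAT (unsatisfiable).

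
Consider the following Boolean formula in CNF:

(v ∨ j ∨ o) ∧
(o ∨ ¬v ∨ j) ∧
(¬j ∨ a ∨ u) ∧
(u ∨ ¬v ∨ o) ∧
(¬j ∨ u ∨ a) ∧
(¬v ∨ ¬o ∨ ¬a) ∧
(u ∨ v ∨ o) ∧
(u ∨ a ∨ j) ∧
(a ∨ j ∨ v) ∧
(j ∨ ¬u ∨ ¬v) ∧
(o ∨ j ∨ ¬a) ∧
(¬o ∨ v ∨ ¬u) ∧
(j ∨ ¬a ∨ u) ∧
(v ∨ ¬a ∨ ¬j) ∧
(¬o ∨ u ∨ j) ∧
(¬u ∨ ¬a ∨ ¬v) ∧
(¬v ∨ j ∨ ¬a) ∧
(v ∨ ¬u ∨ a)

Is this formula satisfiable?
Yes

Yes, the formula is satisfiable.

One satisfying assignment is: u=True, a=False, v=True, j=True, o=False

Verification: With this assignment, all 18 clauses evaluate to true.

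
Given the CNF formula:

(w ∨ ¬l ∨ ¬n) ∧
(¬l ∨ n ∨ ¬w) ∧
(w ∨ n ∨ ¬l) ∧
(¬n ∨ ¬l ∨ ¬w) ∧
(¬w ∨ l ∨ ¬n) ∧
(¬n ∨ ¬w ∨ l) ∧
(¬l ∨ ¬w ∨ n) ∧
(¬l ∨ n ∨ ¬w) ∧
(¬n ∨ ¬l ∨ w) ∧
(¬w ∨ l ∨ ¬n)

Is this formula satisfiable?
Yes

Yes, the formula is satisfiable.

One satisfying assignment is: n=False, w=False, l=False

Verification: With this assignment, all 10 clauses evaluate to true.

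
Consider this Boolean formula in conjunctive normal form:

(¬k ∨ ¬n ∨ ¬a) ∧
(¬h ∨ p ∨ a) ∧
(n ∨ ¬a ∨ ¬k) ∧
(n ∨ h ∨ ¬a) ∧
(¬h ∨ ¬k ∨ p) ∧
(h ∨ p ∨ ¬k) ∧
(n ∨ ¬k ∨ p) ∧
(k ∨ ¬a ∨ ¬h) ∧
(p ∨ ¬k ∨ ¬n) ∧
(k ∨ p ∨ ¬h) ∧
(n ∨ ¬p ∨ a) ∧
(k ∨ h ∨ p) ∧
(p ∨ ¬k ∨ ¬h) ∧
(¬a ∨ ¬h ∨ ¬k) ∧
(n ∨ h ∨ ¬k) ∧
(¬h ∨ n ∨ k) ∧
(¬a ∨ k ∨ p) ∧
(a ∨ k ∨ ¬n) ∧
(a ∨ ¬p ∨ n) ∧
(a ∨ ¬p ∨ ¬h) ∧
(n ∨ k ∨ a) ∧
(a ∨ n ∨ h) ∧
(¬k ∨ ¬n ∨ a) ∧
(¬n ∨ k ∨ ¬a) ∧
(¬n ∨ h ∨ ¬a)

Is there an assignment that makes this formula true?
No

No, the formula is not satisfiable.

No assignment of truth values to the variables can make all 25 clauses true simultaneously.

The formula is UNSAT (unsatisfiable).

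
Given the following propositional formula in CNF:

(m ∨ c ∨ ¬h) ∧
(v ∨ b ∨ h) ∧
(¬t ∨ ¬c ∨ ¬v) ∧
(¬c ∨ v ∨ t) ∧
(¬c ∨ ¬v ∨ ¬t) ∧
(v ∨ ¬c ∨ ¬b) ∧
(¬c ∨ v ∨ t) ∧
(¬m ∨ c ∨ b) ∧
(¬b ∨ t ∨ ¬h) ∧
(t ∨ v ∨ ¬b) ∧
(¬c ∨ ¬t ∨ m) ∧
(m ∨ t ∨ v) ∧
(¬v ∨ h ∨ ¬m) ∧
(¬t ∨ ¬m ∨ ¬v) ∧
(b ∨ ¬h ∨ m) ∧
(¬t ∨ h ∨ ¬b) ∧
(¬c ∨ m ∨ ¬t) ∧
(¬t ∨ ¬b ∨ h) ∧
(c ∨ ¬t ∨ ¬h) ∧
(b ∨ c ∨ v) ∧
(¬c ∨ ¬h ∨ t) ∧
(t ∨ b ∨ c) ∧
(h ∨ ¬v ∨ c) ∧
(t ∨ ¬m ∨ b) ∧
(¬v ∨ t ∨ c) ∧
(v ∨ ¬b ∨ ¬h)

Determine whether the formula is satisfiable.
Yes

Yes, the formula is satisfiable.

One satisfying assignment is: h=True, b=False, m=True, t=True, c=True, v=False

Verification: With this assignment, all 26 clauses evaluate to true.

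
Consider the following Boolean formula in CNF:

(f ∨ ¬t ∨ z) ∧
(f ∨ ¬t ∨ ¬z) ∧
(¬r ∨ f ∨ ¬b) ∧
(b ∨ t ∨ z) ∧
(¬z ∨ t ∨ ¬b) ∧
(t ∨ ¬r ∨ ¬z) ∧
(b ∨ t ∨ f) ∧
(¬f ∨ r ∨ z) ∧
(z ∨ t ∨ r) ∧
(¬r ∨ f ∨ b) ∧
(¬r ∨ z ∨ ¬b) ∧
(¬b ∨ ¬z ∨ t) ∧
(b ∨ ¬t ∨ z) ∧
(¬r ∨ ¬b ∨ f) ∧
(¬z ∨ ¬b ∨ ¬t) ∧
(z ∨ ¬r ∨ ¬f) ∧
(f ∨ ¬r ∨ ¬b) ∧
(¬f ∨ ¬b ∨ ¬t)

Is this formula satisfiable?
Yes

Yes, the formula is satisfiable.

One satisfying assignment is: z=True, f=True, t=True, r=True, b=False

Verification: With this assignment, all 18 clauses evaluate to true.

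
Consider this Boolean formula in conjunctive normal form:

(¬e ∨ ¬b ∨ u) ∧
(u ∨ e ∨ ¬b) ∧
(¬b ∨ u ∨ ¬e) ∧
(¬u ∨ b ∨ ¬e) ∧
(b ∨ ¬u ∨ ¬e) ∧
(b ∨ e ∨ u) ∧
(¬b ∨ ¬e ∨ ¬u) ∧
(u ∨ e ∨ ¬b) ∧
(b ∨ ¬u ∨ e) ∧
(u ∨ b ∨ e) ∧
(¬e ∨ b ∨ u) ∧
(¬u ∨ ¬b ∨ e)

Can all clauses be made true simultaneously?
No

No, the formula is not satisfiable.

No assignment of truth values to the variables can make all 12 clauses true simultaneously.

The formula is UNSAT (unsatisfiable).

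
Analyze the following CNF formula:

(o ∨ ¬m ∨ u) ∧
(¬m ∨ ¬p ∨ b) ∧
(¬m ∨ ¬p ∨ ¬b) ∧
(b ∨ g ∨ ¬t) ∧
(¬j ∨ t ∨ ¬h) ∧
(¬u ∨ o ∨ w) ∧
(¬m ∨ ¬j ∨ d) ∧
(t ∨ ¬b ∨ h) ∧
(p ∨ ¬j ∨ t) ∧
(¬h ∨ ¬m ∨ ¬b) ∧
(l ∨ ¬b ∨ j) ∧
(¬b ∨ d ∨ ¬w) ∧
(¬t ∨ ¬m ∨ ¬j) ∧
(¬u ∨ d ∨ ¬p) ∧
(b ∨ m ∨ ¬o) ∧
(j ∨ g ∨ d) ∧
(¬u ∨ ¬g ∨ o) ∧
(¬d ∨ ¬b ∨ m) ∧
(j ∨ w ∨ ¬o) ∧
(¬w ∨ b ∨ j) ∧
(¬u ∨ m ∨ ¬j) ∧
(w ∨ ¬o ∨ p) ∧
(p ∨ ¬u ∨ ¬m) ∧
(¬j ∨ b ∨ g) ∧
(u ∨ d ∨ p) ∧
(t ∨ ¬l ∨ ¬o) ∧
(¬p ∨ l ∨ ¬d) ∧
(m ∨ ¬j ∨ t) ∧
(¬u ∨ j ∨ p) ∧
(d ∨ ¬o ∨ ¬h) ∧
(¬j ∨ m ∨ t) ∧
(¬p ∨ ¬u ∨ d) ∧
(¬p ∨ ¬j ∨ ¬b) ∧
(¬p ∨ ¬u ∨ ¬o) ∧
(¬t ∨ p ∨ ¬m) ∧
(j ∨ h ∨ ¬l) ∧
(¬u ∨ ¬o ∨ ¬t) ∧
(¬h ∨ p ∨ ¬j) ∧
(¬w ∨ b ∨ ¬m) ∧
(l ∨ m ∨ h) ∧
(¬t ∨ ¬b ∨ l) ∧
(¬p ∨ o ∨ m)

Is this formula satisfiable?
Yes

Yes, the formula is satisfiable.

One satisfying assignment is: t=False, p=False, w=False, m=False, h=True, d=True, b=False, l=False, j=False, g=False, o=False, u=False

Verification: With this assignment, all 42 clauses evaluate to true.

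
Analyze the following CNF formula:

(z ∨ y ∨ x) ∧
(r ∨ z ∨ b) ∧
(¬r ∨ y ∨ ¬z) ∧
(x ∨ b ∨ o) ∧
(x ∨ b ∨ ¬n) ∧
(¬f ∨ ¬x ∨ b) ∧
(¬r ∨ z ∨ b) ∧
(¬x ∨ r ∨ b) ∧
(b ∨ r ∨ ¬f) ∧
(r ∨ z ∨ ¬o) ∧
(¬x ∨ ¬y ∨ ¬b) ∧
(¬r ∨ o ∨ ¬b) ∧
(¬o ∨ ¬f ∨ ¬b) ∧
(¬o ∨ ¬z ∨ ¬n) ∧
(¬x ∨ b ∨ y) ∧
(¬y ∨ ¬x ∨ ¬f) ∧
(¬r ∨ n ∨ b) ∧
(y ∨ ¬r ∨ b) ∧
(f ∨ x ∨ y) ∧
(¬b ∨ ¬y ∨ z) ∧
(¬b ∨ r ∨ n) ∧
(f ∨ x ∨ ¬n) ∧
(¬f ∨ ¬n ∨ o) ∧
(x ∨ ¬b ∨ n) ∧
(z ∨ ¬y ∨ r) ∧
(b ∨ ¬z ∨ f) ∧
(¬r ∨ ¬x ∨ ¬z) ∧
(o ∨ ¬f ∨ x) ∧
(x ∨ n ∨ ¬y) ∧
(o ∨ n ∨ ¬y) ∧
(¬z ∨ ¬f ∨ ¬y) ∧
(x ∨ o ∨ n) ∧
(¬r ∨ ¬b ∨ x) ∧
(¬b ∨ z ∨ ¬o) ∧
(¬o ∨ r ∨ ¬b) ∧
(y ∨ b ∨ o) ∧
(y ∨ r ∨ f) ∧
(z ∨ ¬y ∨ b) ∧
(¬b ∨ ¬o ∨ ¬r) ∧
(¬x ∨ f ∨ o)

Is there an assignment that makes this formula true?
No

No, the formula is not satisfiable.

No assignment of truth values to the variables can make all 40 clauses true simultaneously.

The formula is UNSAT (unsatisfiable).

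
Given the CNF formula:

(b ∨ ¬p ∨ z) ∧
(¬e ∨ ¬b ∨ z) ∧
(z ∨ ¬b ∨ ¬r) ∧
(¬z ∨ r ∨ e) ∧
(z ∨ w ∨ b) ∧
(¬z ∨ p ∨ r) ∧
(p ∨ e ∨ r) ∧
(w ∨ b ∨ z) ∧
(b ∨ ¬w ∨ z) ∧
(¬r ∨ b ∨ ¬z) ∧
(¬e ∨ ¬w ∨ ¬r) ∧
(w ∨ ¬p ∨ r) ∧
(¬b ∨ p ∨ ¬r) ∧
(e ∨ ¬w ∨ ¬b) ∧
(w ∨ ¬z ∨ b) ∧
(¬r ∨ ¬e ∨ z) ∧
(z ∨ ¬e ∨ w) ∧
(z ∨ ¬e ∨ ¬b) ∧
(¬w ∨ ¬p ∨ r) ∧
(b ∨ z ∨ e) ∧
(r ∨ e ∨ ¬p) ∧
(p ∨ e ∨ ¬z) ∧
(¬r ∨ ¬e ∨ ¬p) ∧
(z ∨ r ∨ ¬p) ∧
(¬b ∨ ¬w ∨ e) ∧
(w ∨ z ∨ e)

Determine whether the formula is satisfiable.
Yes

Yes, the formula is satisfiable.

One satisfying assignment is: w=False, p=True, b=True, r=True, e=False, z=True

Verification: With this assignment, all 26 clauses evaluate to true.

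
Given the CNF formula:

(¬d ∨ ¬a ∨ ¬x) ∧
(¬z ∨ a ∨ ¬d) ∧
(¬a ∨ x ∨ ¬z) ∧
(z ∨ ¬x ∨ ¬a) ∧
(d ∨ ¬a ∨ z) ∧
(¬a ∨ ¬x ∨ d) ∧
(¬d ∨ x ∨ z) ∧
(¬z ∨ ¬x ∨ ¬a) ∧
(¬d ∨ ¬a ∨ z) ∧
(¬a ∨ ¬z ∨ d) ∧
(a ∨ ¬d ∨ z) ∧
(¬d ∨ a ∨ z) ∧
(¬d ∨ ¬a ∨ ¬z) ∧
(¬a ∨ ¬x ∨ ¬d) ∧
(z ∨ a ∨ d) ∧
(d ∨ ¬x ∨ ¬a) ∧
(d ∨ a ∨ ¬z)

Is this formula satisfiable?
No

No, the formula is not satisfiable.

No assignment of truth values to the variables can make all 17 clauses true simultaneously.

The formula is UNSAT (unsatisfiable).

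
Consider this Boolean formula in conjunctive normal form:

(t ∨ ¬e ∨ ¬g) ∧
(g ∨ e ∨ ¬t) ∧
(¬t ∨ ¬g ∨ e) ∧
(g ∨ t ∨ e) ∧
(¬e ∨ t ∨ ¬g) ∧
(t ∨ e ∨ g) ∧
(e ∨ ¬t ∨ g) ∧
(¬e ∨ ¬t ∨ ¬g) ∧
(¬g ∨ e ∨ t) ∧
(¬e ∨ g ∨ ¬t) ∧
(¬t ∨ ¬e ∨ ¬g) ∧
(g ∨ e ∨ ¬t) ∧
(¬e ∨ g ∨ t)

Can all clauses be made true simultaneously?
No

No, the formula is not satisfiable.

No assignment of truth values to the variables can make all 13 clauses true simultaneously.

The formula is UNSAT (unsatisfiable).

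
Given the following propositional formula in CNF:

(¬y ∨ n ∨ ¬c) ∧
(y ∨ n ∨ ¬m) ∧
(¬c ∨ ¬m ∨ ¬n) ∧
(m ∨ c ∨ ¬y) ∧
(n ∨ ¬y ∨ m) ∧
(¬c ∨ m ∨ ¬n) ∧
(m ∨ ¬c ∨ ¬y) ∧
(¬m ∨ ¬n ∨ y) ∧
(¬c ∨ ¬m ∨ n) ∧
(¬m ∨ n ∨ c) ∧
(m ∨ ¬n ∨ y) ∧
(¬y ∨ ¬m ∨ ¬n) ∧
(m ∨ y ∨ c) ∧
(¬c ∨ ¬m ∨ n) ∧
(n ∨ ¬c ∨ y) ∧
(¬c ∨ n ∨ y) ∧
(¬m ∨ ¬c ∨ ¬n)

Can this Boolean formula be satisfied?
No

No, the formula is not satisfiable.

No assignment of truth values to the variables can make all 17 clauses true simultaneously.

The formula is UNSAT (unsatisfiable).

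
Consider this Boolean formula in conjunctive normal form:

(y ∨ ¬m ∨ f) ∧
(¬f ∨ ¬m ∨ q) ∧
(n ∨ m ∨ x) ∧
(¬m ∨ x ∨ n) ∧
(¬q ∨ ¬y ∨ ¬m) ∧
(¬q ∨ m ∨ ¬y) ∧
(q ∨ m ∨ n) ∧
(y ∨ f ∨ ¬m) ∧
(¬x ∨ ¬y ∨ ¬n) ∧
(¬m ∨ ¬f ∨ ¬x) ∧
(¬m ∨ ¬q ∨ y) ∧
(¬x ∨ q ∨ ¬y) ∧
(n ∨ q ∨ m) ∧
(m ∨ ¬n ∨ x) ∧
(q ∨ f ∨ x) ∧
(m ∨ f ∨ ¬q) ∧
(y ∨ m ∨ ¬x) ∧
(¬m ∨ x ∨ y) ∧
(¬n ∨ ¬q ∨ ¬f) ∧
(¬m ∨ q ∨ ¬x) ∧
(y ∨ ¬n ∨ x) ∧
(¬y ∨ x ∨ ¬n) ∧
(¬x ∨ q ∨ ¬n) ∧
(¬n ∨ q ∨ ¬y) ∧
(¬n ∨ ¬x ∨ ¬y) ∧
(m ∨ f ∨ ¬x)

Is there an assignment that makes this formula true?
No

No, the formula is not satisfiable.

No assignment of truth values to the variables can make all 26 clauses true simultaneously.

The formula is UNSAT (unsatisfiable).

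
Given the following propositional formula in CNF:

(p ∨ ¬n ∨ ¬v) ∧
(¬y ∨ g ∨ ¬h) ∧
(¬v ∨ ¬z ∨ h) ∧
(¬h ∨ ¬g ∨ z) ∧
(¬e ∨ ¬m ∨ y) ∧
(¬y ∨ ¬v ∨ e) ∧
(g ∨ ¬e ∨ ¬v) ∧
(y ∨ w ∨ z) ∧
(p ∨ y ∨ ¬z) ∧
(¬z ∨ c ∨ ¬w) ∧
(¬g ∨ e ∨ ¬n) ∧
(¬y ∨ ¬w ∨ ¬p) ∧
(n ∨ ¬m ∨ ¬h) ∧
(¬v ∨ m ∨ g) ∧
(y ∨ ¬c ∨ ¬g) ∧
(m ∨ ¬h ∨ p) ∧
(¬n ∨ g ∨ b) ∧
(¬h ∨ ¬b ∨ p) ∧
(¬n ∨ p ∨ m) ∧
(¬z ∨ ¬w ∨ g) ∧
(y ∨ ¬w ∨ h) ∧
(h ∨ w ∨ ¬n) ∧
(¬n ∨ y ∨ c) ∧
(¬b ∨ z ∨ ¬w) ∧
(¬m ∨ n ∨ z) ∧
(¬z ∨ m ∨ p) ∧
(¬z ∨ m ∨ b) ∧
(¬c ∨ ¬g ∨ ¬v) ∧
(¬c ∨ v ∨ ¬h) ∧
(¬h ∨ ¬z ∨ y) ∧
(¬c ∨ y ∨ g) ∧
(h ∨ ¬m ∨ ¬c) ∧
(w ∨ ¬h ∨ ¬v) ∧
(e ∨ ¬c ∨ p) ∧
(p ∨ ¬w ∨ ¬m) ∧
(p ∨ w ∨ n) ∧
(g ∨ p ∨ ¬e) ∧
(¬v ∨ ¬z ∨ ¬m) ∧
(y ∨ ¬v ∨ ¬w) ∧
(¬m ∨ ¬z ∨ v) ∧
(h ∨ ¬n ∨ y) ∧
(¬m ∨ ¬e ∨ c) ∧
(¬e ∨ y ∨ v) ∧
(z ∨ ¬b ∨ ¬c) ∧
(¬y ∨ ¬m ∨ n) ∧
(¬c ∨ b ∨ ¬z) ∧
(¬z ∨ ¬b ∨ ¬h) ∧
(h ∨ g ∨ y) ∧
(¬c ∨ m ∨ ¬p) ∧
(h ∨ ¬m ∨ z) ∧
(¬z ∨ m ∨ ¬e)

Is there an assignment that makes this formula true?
Yes

Yes, the formula is satisfiable.

One satisfying assignment is: e=False, z=False, v=False, p=True, m=False, y=True, g=False, n=False, h=False, c=False, w=False, b=False

Verification: With this assignment, all 51 clauses evaluate to true.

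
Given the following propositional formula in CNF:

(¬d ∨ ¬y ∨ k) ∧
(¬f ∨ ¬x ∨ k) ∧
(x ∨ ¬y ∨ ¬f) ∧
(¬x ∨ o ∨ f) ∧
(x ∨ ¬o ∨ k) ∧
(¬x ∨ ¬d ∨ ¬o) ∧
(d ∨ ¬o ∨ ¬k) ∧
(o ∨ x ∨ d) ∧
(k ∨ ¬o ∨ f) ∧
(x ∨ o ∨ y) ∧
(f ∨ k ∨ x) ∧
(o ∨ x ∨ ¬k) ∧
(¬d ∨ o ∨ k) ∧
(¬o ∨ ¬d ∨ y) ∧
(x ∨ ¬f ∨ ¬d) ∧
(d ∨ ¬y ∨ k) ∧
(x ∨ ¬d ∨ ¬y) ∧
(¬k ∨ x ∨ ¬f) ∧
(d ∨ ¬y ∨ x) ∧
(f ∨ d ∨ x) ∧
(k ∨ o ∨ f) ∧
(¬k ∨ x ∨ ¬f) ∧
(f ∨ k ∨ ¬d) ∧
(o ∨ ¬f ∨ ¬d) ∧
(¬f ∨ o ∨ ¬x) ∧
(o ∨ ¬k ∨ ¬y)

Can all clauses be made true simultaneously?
No

No, the formula is not satisfiable.

No assignment of truth values to the variables can make all 26 clauses true simultaneously.

The formula is UNSAT (unsatisfiable).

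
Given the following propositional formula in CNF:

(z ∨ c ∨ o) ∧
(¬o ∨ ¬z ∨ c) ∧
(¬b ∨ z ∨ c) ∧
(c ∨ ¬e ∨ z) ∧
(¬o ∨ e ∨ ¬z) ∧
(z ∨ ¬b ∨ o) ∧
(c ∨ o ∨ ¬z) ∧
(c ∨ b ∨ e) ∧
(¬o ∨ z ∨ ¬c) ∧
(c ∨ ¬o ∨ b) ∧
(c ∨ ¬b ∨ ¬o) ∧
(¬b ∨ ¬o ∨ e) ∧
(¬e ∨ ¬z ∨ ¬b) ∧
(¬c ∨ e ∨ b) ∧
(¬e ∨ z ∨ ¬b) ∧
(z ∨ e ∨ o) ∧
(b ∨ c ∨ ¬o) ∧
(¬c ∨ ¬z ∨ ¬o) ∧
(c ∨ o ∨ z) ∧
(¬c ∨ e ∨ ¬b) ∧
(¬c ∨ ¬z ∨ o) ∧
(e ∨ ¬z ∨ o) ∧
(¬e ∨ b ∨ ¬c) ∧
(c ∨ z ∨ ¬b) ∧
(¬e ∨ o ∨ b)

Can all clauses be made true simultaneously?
No

No, the formula is not satisfiable.

No assignment of truth values to the variables can make all 25 clauses true simultaneously.

The formula is UNSAT (unsatisfiable).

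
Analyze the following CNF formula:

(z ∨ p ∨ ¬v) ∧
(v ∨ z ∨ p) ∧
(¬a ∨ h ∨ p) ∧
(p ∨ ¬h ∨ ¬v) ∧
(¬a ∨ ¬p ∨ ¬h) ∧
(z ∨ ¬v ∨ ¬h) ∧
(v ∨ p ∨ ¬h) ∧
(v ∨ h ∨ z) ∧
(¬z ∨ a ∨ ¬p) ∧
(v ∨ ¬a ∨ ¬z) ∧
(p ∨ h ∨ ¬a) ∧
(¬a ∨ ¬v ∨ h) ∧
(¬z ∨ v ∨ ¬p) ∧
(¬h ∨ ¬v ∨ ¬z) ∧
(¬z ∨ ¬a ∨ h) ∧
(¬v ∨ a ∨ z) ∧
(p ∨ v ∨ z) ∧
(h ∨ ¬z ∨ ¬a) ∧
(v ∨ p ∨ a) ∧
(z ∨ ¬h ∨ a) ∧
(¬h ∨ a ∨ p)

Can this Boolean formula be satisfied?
Yes

Yes, the formula is satisfiable.

One satisfying assignment is: a=False, p=False, h=False, v=True, z=True

Verification: With this assignment, all 21 clauses evaluate to true.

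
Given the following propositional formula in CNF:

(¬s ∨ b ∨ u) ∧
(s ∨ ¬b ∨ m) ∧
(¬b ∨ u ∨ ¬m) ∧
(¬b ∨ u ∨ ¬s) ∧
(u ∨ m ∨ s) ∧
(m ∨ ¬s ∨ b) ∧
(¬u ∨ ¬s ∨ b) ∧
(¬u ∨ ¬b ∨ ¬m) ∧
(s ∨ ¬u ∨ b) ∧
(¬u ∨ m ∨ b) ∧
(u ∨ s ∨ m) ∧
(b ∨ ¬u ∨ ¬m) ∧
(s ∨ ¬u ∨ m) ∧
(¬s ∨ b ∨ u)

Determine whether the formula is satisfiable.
Yes

Yes, the formula is satisfiable.

One satisfying assignment is: b=True, m=False, s=True, u=True

Verification: With this assignment, all 14 clauses evaluate to true.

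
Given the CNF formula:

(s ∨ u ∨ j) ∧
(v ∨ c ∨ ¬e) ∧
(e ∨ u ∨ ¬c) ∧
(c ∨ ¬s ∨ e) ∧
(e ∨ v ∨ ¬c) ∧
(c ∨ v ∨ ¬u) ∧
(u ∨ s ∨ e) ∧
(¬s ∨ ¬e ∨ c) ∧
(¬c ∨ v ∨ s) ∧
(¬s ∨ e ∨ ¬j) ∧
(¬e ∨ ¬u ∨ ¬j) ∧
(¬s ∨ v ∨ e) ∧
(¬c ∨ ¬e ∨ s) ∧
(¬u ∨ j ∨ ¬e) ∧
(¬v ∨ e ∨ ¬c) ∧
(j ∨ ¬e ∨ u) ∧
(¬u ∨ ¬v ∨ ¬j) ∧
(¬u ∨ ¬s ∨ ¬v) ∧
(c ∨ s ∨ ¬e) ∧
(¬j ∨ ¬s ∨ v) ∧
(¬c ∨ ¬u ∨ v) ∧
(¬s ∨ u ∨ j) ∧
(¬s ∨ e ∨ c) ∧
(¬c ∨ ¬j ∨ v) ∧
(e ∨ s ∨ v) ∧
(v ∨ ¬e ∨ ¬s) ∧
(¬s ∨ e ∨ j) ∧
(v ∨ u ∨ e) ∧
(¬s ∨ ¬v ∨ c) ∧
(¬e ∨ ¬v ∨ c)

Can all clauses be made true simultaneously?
Yes

Yes, the formula is satisfiable.

One satisfying assignment is: v=True, c=False, e=False, s=False, u=True, j=False

Verification: With this assignment, all 30 clauses evaluate to true.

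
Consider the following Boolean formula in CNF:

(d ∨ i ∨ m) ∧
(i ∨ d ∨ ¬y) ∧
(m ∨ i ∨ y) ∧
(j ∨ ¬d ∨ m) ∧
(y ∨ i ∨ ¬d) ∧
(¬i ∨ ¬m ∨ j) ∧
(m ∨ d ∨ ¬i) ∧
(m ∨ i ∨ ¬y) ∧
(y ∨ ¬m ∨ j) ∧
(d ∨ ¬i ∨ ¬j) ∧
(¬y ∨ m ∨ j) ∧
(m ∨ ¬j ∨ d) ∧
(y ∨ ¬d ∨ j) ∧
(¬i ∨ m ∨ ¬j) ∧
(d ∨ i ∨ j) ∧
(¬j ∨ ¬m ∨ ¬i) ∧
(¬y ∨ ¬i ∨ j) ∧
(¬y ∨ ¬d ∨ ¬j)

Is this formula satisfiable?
Yes

Yes, the formula is satisfiable.

One satisfying assignment is: j=False, m=True, i=False, d=True, y=True

Verification: With this assignment, all 18 clauses evaluate to true.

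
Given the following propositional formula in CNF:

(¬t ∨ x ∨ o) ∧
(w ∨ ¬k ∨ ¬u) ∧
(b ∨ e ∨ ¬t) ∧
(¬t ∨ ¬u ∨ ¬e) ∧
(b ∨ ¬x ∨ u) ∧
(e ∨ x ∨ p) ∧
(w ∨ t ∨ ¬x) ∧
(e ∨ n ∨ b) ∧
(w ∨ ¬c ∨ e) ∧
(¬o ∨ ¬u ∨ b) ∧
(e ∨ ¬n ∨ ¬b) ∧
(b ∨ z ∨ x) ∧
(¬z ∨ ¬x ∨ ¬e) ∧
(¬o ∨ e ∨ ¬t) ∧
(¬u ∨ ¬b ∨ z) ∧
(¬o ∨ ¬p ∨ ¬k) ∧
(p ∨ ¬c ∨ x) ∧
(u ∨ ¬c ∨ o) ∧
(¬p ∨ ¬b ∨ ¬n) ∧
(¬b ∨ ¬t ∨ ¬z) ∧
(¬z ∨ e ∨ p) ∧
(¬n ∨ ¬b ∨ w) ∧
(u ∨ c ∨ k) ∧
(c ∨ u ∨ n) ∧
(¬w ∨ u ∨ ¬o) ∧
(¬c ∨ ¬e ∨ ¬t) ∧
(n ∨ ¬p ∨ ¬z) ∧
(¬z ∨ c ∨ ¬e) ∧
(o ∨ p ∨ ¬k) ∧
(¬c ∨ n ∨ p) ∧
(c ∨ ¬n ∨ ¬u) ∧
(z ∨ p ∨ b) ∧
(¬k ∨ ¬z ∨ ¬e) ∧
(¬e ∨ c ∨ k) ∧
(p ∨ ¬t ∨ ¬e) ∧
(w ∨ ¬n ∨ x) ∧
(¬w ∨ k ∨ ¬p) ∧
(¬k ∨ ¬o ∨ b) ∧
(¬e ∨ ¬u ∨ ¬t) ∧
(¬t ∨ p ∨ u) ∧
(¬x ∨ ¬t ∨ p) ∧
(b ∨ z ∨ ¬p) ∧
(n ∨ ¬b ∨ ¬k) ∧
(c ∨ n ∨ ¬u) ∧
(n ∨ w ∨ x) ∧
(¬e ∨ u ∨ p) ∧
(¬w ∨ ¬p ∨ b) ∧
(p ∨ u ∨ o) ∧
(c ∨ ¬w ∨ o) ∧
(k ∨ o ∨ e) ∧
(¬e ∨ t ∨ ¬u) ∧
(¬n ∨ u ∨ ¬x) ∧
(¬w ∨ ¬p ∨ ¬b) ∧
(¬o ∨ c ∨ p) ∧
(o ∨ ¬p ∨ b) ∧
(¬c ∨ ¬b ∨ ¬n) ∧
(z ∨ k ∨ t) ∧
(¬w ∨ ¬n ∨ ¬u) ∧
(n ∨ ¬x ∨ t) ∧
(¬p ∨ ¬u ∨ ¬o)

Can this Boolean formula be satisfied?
No

No, the formula is not satisfiable.

No assignment of truth values to the variables can make all 60 clauses true simultaneously.

The formula is UNSAT (unsatisfiable).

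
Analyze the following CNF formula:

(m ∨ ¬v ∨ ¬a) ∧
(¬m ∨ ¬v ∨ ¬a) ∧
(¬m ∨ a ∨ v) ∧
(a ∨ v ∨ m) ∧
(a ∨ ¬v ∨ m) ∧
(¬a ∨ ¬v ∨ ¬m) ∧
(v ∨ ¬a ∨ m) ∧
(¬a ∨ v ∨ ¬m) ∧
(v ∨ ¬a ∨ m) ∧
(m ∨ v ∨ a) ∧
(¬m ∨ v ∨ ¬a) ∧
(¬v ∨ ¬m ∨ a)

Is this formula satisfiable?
No

No, the formula is not satisfiable.

No assignment of truth values to the variables can make all 12 clauses true simultaneously.

The formula is UNSAT (unsatisfiable).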